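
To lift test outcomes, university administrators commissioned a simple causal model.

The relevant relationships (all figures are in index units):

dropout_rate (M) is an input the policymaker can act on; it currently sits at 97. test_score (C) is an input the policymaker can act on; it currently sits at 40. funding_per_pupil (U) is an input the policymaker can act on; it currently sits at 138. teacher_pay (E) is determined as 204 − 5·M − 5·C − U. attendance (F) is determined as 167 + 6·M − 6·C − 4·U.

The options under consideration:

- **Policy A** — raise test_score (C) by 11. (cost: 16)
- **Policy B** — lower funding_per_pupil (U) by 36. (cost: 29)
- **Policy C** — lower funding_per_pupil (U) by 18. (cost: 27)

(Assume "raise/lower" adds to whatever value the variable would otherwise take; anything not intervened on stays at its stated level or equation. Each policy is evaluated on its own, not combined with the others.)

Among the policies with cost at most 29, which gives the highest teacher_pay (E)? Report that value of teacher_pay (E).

Policy A (C + 11):
  M = 97
  C = 40 + 11 = 51
  U = 138
  E = 204 − 5·97 − 5·51 − 138 = -674
Policy B (U − 36):
  M = 97
  C = 40
  U = 138 − 36 = 102
  E = 204 − 5·97 − 5·40 − 102 = -583
Policy C (U − 18):
  M = 97
  C = 40
  U = 138 − 18 = 120
  E = 204 − 5·97 − 5·40 − 120 = -601
Comparing — Policy A: E=-674, Policy B: E=-583, Policy C: E=-601. Highest is -583 (Policy B).

-583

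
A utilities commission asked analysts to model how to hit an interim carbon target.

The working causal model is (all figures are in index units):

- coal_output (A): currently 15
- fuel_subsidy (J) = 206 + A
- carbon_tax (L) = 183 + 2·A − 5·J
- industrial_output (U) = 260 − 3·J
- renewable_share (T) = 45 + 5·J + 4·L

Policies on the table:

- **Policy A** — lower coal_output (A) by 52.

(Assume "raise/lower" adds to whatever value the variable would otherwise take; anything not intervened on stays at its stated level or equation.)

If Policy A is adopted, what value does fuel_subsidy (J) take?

Policy A (A − 52):
  A = 15 − 52 = -37
  J = 206 + (-37) = 169

169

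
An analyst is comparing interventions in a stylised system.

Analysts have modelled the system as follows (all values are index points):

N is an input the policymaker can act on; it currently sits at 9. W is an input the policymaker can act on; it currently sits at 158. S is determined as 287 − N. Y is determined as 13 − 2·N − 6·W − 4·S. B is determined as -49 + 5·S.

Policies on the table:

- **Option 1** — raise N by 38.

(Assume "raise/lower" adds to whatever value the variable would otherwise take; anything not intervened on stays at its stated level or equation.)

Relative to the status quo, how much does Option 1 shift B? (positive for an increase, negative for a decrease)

-190

Baseline:
  N = 9
  S = 287 − 9 = 278
  B = -49 + 5·278 = 1341
Option 1 (N + 38):
  N = 9 + 38 = 47
  S = 287 − 47 = 240
  B = -49 + 5·240 = 1151
Change in B: 1151 − 1341 = -190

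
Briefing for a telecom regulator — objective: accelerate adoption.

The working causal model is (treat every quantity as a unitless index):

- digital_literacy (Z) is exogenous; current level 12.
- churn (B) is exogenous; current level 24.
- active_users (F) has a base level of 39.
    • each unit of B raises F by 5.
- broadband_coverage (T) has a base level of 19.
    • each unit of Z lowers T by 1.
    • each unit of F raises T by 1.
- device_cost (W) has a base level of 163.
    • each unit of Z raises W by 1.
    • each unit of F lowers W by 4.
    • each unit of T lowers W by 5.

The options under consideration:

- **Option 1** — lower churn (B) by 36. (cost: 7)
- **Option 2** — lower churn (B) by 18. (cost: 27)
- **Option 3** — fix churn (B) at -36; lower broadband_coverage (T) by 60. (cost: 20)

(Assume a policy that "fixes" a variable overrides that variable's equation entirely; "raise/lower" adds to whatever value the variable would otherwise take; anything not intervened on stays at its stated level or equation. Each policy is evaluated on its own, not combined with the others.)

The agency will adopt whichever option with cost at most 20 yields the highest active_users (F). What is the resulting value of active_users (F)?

Option 1 (B − 36):
  B = 24 − 36 = -12
  F = 39 + 5·(-12) = -21
Option 3 (B := -36, T − 60):
  B = -36
  F = 39 + 5·(-36) = -141
Comparing — Option 1: F=-21, Option 3: F=-141. Highest is -21 (Option 1).

-21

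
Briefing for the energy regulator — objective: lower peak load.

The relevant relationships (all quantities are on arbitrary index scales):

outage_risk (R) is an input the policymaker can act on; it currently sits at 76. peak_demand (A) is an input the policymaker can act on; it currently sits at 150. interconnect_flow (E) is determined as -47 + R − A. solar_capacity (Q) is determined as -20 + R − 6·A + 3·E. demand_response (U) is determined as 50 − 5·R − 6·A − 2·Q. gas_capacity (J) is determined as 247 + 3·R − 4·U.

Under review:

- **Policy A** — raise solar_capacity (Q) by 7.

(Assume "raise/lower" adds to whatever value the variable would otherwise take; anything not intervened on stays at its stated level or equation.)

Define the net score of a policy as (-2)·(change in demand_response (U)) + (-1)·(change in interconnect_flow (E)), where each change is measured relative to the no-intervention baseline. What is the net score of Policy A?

Baseline:
  R = 76
  A = 150
  E = -47 + 76 − 150 = -121
  Q = -20 + 76 − 6·150 + 3·(-121) = -1207
  U = 50 − 5·76 − 6·150 − 2·(-1207) = 1184
Policy A (Q + 7):
  R = 76
  A = 150
  E = -47 + 76 − 150 = -121
  Q = -20 + 76 − 6·150 + 3·(-121) (+7 from intervention) = -1200
  U = 50 − 5·76 − 6·150 − 2·(-1200) = 1170
ΔU = 1170 − 1184 = -14; ΔE = -121 − (-121) = 0
Score = (-2)·(-14) + (-1)·0 = 28

28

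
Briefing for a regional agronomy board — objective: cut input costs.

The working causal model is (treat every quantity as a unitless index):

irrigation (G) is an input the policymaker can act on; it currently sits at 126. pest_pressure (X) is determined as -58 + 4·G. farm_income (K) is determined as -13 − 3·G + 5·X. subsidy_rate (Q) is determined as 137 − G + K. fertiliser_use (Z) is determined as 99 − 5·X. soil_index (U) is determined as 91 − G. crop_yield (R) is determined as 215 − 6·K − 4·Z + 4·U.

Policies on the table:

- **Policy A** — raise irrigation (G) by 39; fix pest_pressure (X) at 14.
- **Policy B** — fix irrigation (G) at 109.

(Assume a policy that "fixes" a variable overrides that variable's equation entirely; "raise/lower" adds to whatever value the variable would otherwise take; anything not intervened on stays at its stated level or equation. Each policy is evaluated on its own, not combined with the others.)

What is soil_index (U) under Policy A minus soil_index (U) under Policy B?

-56

Policy A (G + 39, X := 14):
  G = 126 + 39 = 165
  U = 91 − 165 = -74
Policy B (G := 109):
  G = 109
  U = 91 − 109 = -18
U: -74 − (-18) = -56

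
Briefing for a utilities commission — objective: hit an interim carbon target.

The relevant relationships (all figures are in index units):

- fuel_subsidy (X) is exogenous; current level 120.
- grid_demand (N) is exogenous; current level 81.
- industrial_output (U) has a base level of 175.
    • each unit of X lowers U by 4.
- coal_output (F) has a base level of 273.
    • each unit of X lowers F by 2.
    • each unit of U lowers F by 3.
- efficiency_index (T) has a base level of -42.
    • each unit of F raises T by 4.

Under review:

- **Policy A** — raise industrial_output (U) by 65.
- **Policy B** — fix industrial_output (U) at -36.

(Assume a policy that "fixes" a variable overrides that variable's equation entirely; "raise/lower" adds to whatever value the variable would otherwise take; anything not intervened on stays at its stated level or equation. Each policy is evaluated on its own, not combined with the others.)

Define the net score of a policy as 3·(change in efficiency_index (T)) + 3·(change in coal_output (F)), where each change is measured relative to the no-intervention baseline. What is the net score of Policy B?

Baseline:
  X = 120
  U = 175 − 4·120 = -305
  F = 273 − 2·120 − 3·(-305) = 948
  T = -42 + 4·948 = 3750
Policy B (U := -36):
  X = 120
  U = -36
  F = 273 − 2·120 − 3·(-36) = 141
  T = -42 + 4·141 = 522
ΔT = 522 − 3750 = -3228; ΔF = 141 − 948 = -807
Score = 3·(-3228) + 3·(-807) = -12105

-12105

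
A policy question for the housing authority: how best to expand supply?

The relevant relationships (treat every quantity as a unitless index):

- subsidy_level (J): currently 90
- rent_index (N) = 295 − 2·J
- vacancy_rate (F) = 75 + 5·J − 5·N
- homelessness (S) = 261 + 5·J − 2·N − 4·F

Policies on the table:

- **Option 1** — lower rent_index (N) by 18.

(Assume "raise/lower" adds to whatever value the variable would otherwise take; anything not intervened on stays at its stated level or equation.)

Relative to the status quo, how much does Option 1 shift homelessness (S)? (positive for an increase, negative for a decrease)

Baseline:
  J = 90
  N = 295 − 2·90 = 115
  F = 75 + 5·90 − 5·115 = -50
  S = 261 + 5·90 − 2·115 − 4·(-50) = 681
Option 1 (N − 18):
  J = 90
  N = 295 − 2·90 (−18 from intervention) = 97
  F = 75 + 5·90 − 5·97 = 40
  S = 261 + 5·90 − 2·97 − 4·40 = 357
Change in S: 357 − 681 = -324

-324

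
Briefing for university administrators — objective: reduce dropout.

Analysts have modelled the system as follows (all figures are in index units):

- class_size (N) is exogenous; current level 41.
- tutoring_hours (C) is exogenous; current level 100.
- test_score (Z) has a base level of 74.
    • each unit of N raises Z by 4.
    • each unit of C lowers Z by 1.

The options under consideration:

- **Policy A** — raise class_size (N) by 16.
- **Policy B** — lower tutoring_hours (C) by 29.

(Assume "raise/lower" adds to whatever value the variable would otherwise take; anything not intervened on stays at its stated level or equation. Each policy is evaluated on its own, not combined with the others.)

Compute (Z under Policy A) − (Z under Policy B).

Policy A (N + 16):
  N = 41 + 16 = 57
  C = 100
  Z = 74 + 4·57 − 100 = 202
Policy B (C − 29):
  N = 41
  C = 100 − 29 = 71
  Z = 74 + 4·41 − 71 = 167
Z: 202 − 167 = 35

35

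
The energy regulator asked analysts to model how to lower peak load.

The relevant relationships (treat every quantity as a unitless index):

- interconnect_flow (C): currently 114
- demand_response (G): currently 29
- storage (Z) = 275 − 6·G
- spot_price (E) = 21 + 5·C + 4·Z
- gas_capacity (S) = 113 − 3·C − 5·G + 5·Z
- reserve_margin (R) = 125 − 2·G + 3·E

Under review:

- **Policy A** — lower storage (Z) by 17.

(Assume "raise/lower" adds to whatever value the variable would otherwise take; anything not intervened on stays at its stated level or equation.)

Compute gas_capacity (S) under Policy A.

Policy A (Z − 17):
  C = 114
  G = 29
  Z = 275 − 6·29 (−17 from intervention) = 84
  S = 113 − 3·114 − 5·29 + 5·84 = 46

46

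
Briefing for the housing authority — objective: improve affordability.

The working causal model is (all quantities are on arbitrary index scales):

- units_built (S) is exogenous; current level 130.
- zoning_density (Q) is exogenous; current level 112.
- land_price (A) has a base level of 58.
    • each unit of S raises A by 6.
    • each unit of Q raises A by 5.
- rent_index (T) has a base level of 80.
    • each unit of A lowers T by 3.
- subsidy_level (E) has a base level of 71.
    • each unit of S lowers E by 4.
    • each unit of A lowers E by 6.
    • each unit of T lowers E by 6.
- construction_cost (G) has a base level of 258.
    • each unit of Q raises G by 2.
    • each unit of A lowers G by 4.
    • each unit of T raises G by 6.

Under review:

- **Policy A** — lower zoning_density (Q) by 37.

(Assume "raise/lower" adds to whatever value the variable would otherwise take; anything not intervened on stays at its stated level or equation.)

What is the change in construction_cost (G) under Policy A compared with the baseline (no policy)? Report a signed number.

Baseline:
  S = 130
  Q = 112
  A = 58 + 6·130 + 5·112 = 1398
  T = 80 − 3·1398 = -4114
  G = 258 + 2·112 − 4·1398 + 6·(-4114) = -29794
Policy A (Q − 37):
  S = 130
  Q = 112 − 37 = 75
  A = 58 + 6·130 + 5·75 = 1213
  T = 80 − 3·1213 = -3559
  G = 258 + 2·75 − 4·1213 + 6·(-3559) = -25798
Change in G: -25798 − (-29794) = 3996

3996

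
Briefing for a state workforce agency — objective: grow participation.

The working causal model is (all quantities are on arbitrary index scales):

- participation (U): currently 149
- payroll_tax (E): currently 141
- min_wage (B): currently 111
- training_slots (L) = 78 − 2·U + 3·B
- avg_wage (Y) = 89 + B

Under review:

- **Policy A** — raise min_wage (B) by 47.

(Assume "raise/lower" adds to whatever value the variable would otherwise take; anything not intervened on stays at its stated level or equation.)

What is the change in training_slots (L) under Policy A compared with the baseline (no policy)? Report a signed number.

Baseline:
  U = 149
  B = 111
  L = 78 − 2·149 + 3·111 = 113
Policy A (B + 47):
  U = 149
  B = 111 + 47 = 158
  L = 78 − 2·149 + 3·158 = 254
Change in L: 254 − 113 = 141

141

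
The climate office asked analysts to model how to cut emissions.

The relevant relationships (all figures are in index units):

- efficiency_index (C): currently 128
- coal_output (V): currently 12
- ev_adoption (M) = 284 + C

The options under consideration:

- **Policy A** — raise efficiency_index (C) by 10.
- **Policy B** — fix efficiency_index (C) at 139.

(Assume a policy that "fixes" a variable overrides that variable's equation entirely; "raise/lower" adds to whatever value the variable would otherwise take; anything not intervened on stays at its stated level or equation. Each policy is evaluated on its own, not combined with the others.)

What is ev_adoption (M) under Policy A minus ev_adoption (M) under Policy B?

-1

Policy A (C + 10):
  C = 128 + 10 = 138
  M = 284 + 138 = 422
Policy B (C := 139):
  C = 139
  M = 284 + 139 = 423
M: 422 − 423 = -1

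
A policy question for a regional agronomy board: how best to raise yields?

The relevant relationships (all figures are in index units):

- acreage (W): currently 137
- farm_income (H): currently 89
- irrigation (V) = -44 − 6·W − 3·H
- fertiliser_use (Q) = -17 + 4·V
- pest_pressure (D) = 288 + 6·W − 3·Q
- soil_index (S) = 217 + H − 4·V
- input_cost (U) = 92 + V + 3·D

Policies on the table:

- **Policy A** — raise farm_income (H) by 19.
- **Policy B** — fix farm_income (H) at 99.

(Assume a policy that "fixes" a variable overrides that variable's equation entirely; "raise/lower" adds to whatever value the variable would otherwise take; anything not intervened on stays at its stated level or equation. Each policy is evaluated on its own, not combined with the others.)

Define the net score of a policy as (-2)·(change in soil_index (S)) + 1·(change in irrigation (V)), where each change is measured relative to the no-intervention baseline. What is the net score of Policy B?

Baseline:
  W = 137
  H = 89
  V = -44 − 6·137 − 3·89 = -1133
  S = 217 + 89 − 4·(-1133) = 4838
Policy B (H := 99):
  W = 137
  H = 99
  V = -44 − 6·137 − 3·99 = -1163
  S = 217 + 99 − 4·(-1163) = 4968
ΔS = 4968 − 4838 = 130; ΔV = -1163 − (-1133) = -30
Score = (-2)·130 + 1·(-30) = -290

-290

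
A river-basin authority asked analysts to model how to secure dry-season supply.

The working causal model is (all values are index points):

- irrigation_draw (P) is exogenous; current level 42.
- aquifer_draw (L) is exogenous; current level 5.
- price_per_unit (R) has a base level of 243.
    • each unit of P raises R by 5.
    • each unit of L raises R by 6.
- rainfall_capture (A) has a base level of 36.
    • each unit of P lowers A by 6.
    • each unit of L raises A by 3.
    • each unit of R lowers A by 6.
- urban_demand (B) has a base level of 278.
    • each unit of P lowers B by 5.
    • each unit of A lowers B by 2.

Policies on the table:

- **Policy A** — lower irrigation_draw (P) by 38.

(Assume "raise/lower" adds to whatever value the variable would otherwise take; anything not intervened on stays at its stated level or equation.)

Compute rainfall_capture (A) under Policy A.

Policy A (P − 38):
  P = 42 − 38 = 4
  L = 5
  R = 243 + 5·4 + 6·5 = 293
  A = 36 − 6·4 + 3·5 − 6·293 = -1731

-1731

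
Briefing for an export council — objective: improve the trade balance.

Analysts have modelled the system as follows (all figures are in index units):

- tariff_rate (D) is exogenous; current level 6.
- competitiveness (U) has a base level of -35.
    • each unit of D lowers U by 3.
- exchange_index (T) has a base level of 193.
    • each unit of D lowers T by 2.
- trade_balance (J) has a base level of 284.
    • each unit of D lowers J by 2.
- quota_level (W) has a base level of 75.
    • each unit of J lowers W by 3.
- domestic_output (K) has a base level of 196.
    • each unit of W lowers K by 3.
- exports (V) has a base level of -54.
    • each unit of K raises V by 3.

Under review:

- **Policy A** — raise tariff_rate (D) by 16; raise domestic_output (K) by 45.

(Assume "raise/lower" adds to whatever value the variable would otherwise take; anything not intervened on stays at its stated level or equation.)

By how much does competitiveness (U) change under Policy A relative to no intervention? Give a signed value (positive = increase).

Baseline:
  D = 6
  U = -35 − 3·6 = -53
Policy A (D + 16, K + 45):
  D = 6 + 16 = 22
  U = -35 − 3·22 = -101
Change in U: -101 − (-53) = -48

-48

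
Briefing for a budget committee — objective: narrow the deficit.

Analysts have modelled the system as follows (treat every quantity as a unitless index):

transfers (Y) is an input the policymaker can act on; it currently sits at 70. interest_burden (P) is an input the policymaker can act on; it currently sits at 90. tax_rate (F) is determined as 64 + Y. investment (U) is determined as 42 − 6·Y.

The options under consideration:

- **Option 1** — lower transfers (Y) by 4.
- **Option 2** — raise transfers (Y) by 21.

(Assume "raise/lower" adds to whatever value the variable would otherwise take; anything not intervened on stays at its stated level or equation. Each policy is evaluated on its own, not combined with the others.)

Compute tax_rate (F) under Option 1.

130

Option 1 (Y − 4):
  Y = 70 − 4 = 66
  F = 64 + 66 = 130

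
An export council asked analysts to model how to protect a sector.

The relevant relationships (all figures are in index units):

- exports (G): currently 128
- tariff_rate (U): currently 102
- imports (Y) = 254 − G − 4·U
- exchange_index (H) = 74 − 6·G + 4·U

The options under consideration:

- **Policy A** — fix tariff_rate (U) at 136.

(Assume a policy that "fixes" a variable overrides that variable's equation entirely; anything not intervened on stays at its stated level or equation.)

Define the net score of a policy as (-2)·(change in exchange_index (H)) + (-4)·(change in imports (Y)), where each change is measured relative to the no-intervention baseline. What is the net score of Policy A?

Baseline:
  G = 128
  U = 102
  Y = 254 − 128 − 4·102 = -282
  H = 74 − 6·128 + 4·102 = -286
Policy A (U := 136):
  G = 128
  U = 136
  Y = 254 − 128 − 4·136 = -418
  H = 74 − 6·128 + 4·136 = -150
ΔH = -150 − (-286) = 136; ΔY = -418 − (-282) = -136
Score = (-2)·136 + (-4)·(-136) = 272

272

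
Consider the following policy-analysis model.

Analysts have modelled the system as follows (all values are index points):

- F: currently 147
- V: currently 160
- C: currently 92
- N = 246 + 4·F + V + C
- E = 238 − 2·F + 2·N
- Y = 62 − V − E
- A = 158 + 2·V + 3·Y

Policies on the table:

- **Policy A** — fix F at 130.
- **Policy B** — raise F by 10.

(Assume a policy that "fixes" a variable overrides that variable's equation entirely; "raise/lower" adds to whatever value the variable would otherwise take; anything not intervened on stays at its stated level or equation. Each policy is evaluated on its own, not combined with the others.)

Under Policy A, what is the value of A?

Policy A (F := 130):
  F = 130
  V = 160
  C = 92
  N = 246 + 4·130 + 160 + 92 = 1018
  E = 238 − 2·130 + 2·1018 = 2014
  Y = 62 − 160 − 2014 = -2112
  A = 158 + 2·160 + 3·(-2112) = -5858

-5858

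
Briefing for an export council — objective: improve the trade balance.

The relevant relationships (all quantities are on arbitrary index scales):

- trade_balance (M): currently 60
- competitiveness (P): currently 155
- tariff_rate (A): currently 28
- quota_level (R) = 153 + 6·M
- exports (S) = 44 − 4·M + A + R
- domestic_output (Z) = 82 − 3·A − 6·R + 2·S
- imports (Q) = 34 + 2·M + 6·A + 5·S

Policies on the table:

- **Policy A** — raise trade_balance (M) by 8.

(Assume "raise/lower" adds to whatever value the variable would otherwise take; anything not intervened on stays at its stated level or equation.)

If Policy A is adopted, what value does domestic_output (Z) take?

-2646

Policy A (M + 8):
  M = 60 + 8 = 68
  A = 28
  R = 153 + 6·68 = 561
  S = 44 − 4·68 + 28 + 561 = 361
  Z = 82 − 3·28 − 6·561 + 2·361 = -2646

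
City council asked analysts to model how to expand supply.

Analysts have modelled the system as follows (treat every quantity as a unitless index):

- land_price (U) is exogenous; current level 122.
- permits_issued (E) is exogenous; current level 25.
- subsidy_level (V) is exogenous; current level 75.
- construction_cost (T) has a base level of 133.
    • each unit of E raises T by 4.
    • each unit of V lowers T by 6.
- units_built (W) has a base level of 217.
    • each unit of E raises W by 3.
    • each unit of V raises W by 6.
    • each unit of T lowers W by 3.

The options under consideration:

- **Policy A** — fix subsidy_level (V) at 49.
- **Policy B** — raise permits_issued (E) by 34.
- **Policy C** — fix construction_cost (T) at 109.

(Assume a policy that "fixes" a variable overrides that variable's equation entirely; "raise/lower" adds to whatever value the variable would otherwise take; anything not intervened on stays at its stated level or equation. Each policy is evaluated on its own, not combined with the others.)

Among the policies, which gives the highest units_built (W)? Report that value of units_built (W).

1087

Policy A (V := 49):
  E = 25
  V = 49
  T = 133 + 4·25 − 6·49 = -61
  W = 217 + 3·25 + 6·49 − 3·(-61) = 769
Policy B (E + 34):
  E = 25 + 34 = 59
  V = 75
  T = 133 + 4·59 − 6·75 = -81
  W = 217 + 3·59 + 6·75 − 3·(-81) = 1087
Policy C (T := 109):
  E = 25
  V = 75
  T = 109
  W = 217 + 3·25 + 6·75 − 3·109 = 415
Comparing — Policy A: W=769, Policy B: W=1087, Policy C: W=415. Highest is 1087 (Policy B).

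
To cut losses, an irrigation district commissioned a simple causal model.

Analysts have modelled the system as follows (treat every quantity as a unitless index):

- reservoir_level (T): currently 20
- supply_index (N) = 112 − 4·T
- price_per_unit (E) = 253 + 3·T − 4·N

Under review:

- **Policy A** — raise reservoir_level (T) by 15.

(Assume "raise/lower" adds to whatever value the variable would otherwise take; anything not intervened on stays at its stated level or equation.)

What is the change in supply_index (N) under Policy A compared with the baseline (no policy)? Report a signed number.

Baseline:
  T = 20
  N = 112 − 4·20 = 32
Policy A (T + 15):
  T = 20 + 15 = 35
  N = 112 − 4·35 = -28
Change in N: -28 − 32 = -60

-60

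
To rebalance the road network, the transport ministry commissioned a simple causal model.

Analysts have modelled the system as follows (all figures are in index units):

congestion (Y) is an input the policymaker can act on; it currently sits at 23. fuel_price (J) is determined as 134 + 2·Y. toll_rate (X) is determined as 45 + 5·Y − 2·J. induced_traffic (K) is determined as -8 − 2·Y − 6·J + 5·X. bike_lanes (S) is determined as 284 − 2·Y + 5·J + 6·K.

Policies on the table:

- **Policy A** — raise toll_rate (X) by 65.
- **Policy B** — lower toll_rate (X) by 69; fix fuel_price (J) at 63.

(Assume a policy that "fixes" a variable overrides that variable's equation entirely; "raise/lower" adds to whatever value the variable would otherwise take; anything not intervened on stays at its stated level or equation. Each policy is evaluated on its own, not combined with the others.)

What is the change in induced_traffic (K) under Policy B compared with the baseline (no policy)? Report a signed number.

1527

Baseline:
  Y = 23
  J = 134 + 2·23 = 180
  X = 45 + 5·23 − 2·180 = -200
  K = -8 − 2·23 − 6·180 + 5·(-200) = -2134
Policy B (X − 69, J := 63):
  Y = 23
  J = 63
  X = 45 + 5·23 − 2·63 (−69 from intervention) = -35
  K = -8 − 2·23 − 6·63 + 5·(-35) = -607
Change in K: -607 − (-2134) = 1527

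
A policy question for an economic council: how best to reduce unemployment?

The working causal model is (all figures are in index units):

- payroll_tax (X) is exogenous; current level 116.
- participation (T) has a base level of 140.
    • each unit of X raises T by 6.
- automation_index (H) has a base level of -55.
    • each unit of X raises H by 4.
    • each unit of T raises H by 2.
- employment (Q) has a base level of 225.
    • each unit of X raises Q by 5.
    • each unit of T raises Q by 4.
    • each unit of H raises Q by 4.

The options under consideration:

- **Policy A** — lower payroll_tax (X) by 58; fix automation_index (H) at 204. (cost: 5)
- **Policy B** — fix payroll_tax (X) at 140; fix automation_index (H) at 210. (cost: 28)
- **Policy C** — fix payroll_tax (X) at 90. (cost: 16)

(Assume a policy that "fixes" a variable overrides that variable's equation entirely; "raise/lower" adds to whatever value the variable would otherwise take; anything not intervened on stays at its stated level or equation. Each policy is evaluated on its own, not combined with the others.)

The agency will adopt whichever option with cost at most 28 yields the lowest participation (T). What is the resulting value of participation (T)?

Policy A (X − 58, H := 204):
  X = 116 − 58 = 58
  T = 140 + 6·58 = 488
Policy B (X := 140, H := 210):
  X = 140
  T = 140 + 6·140 = 980
Policy C (X := 90):
  X = 90
  T = 140 + 6·90 = 680
Comparing — Policy A: T=488, Policy B: T=980, Policy C: T=680. Lowest is 488 (Policy A).

488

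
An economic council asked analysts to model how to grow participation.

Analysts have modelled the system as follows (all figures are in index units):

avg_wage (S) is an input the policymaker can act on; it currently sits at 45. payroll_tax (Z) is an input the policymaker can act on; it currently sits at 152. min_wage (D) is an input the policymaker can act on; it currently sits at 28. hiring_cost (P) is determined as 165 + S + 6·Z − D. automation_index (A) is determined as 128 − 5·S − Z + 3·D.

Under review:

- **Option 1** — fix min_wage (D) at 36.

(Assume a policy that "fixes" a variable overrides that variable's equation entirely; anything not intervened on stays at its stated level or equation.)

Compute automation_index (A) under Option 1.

-141

Option 1 (D := 36):
  S = 45
  Z = 152
  D = 36
  A = 128 − 5·45 − 152 + 3·36 = -141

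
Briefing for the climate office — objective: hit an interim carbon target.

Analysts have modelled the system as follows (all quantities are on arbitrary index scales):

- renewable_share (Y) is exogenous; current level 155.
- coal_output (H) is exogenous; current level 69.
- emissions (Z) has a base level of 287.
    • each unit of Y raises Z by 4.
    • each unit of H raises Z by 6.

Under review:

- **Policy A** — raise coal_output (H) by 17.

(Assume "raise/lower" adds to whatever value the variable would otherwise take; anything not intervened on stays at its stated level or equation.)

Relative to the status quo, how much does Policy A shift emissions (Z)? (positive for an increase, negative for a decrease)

Baseline:
  Y = 155
  H = 69
  Z = 287 + 4·155 + 6·69 = 1321
Policy A (H + 17):
  Y = 155
  H = 69 + 17 = 86
  Z = 287 + 4·155 + 6·86 = 1423
Change in Z: 1423 − 1321 = 102

102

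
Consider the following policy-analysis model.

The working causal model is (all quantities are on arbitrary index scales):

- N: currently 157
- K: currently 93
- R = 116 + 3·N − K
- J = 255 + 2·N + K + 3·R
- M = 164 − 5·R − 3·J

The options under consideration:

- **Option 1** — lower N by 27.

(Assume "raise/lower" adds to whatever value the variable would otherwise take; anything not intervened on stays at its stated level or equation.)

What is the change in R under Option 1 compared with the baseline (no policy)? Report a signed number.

Baseline:
  N = 157
  K = 93
  R = 116 + 3·157 − 93 = 494
Option 1 (N − 27):
  N = 157 − 27 = 130
  K = 93
  R = 116 + 3·130 − 93 = 413
Change in R: 413 − 494 = -81

-81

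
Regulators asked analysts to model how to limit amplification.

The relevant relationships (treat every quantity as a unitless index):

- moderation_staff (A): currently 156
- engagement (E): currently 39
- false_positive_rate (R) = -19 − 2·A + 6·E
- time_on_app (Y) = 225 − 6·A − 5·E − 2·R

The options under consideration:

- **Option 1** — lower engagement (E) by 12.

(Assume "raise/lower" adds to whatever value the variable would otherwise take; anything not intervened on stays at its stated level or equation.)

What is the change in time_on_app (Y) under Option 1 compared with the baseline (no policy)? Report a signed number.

204

Baseline:
  A = 156
  E = 39
  R = -19 − 2·156 + 6·39 = -97
  Y = 225 − 6·156 − 5·39 − 2·(-97) = -712
Option 1 (E − 12):
  A = 156
  E = 39 − 12 = 27
  R = -19 − 2·156 + 6·27 = -169
  Y = 225 − 6·156 − 5·27 − 2·(-169) = -508
Change in Y: -508 − (-712) = 204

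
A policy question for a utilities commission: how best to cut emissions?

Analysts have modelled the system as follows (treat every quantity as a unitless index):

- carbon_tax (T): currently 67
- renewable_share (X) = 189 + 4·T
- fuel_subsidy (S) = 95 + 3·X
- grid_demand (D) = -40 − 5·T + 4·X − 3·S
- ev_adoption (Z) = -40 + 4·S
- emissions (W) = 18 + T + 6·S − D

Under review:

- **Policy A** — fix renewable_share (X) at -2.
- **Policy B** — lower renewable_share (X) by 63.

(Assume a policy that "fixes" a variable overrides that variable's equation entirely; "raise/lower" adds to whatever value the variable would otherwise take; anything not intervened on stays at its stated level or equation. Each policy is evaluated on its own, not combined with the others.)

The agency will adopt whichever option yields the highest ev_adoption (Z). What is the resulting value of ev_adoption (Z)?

Policy A (X := -2):
  T = 67
  X = -2
  S = 95 + 3·(-2) = 89
  Z = -40 + 4·89 = 316
Policy B (X − 63):
  T = 67
  X = 189 + 4·67 (−63 from intervention) = 394
  S = 95 + 3·394 = 1277
  Z = -40 + 4·1277 = 5068
Comparing — Policy A: Z=316, Policy B: Z=5068. Highest is 5068 (Policy B).

5068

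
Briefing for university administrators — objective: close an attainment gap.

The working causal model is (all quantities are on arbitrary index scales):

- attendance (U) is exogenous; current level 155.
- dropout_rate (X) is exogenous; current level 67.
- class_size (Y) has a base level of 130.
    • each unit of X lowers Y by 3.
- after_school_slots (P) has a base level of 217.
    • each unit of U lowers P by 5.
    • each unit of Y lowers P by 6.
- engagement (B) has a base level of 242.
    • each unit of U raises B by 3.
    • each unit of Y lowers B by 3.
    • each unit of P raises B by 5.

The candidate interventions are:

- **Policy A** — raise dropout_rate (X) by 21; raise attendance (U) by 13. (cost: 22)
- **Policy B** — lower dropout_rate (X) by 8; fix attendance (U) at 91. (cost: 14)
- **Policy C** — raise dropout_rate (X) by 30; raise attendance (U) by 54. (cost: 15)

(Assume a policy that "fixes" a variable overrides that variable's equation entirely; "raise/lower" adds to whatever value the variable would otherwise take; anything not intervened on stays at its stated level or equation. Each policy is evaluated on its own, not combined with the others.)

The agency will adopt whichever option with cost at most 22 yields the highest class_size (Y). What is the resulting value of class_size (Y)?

Policy A (X + 21, U + 13):
  X = 67 + 21 = 88
  Y = 130 − 3·88 = -134
Policy B (X − 8, U := 91):
  X = 67 − 8 = 59
  Y = 130 − 3·59 = -47
Policy C (X + 30, U + 54):
  X = 67 + 30 = 97
  Y = 130 − 3·97 = -161
Comparing — Policy A: Y=-134, Policy B: Y=-47, Policy C: Y=-161. Highest is -47 (Policy B).

-47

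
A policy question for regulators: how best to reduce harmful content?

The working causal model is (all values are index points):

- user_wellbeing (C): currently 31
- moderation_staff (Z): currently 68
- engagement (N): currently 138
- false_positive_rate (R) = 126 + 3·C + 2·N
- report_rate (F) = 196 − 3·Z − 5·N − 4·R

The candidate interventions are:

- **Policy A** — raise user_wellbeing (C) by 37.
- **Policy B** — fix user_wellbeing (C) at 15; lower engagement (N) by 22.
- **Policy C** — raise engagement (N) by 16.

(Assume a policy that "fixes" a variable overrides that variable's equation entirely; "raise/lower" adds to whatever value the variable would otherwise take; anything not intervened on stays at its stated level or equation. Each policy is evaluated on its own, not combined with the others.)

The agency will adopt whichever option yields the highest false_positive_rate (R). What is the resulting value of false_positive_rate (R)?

Policy A (C + 37):
  C = 31 + 37 = 68
  N = 138
  R = 126 + 3·68 + 2·138 = 606
Policy B (C := 15, N − 22):
  C = 15
  N = 138 − 22 = 116
  R = 126 + 3·15 + 2·116 = 403
Policy C (N + 16):
  C = 31
  N = 138 + 16 = 154
  R = 126 + 3·31 + 2·154 = 527
Comparing — Policy A: R=606, Policy B: R=403, Policy C: R=527. Highest is 606 (Policy A).

606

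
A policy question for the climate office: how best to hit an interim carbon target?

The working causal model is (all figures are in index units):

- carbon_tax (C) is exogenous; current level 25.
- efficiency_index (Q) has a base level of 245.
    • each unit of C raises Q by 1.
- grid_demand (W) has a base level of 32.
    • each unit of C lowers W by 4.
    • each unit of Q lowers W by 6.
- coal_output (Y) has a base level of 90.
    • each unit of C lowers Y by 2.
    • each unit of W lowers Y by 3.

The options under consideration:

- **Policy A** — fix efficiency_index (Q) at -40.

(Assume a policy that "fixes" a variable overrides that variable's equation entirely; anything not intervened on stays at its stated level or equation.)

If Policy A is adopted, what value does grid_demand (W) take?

Policy A (Q := -40):
  C = 25
  Q = -40
  W = 32 − 4·25 − 6·(-40) = 172

172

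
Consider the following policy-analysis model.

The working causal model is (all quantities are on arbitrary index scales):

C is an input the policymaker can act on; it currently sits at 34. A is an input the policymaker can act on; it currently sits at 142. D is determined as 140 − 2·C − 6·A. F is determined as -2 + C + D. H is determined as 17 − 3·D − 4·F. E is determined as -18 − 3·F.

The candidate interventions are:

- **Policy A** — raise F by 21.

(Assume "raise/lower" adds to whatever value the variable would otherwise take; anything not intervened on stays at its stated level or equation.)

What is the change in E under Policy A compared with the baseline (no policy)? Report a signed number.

Baseline:
  C = 34
  A = 142
  D = 140 − 2·34 − 6·142 = -780
  F = -2 + 34 + (-780) = -748
  E = -18 − 3·(-748) = 2226
Policy A (F + 21):
  C = 34
  A = 142
  D = 140 − 2·34 − 6·142 = -780
  F = -2 + 34 + (-780) (+21 from intervention) = -727
  E = -18 − 3·(-727) = 2163
Change in E: 2163 − 2226 = -63

-63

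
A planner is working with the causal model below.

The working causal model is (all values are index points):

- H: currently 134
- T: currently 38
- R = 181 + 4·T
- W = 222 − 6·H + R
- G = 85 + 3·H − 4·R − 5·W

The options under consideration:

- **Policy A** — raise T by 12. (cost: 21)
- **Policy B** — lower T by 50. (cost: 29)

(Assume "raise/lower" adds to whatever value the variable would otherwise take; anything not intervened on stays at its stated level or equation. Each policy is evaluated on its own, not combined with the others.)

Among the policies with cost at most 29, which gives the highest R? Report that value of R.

381

Policy A (T + 12):
  T = 38 + 12 = 50
  R = 181 + 4·50 = 381
Policy B (T − 50):
  T = 38 − 50 = -12
  R = 181 + 4·(-12) = 133
Comparing — Policy A: R=381, Policy B: R=133. Highest is 381 (Policy A).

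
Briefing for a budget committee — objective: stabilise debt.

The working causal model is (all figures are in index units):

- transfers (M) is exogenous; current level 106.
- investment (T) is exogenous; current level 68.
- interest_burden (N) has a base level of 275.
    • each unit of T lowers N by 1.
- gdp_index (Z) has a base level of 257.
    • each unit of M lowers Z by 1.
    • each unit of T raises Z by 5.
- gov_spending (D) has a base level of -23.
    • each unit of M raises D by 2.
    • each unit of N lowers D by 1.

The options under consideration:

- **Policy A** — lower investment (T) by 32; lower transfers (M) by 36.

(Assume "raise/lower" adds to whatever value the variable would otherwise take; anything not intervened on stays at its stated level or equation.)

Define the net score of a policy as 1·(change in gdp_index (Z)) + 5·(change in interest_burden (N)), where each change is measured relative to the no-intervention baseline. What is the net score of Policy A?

36

Baseline:
  M = 106
  T = 68
  N = 275 − 68 = 207
  Z = 257 − 106 + 5·68 = 491
Policy A (T − 32, M − 36):
  M = 106 − 36 = 70
  T = 68 − 32 = 36
  N = 275 − 36 = 239
  Z = 257 − 70 + 5·36 = 367
ΔZ = 367 − 491 = -124; ΔN = 239 − 207 = 32
Score = 1·(-124) + 5·32 = 36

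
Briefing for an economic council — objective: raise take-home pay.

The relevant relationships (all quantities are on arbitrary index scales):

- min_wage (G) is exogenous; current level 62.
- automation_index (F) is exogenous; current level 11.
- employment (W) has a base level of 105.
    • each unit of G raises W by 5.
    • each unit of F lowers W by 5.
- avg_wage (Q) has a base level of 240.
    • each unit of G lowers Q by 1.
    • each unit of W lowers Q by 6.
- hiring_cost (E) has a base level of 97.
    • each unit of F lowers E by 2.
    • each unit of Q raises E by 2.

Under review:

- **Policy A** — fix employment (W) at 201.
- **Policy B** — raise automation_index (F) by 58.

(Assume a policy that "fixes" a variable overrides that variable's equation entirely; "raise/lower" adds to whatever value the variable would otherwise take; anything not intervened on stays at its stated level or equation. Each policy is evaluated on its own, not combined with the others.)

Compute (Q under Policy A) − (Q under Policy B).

-786

Policy A (W := 201):
  G = 62
  F = 11
  W = 201
  Q = 240 − 62 − 6·201 = -1028
Policy B (F + 58):
  G = 62
  F = 11 + 58 = 69
  W = 105 + 5·62 − 5·69 = 70
  Q = 240 − 62 − 6·70 = -242
Q: -1028 − (-242) = -786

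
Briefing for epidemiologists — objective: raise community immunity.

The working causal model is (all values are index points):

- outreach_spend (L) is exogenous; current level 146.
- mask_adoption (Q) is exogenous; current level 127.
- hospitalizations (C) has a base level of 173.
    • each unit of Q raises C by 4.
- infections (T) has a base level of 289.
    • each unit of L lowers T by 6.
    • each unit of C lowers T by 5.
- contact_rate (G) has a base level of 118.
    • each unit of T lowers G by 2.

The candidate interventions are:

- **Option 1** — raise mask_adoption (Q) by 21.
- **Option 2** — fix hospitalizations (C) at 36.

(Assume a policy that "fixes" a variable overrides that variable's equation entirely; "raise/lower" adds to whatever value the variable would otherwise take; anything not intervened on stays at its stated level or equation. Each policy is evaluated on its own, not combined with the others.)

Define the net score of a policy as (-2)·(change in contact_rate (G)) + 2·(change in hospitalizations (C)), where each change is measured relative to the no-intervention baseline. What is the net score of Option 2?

Baseline:
  L = 146
  Q = 127
  C = 173 + 4·127 = 681
  T = 289 − 6·146 − 5·681 = -3992
  G = 118 − 2·(-3992) = 8102
Option 2 (C := 36):
  L = 146
  Q = 127
  C = 36
  T = 289 − 6·146 − 5·36 = -767
  G = 118 − 2·(-767) = 1652
ΔG = 1652 − 8102 = -6450; ΔC = 36 − 681 = -645
Score = (-2)·(-6450) + 2·(-645) = 11610

11610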